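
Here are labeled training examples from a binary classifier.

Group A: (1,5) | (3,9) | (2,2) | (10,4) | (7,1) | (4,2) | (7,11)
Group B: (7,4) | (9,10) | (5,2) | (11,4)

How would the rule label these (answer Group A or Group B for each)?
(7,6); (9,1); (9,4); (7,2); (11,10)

Group B, Group A, Group B, Group B, Group B

Rule: sum is even. This holds for each 'Group A' example and fails for each 'Group B' one.
(7,6): Group B (7+6 = 13).
(9,1): Group A (9+1 = 10).
(9,4): Group B (9+4 = 13).
(7,2): Group B (7+2 = 9).
(11,10): Group B (11+10 = 21).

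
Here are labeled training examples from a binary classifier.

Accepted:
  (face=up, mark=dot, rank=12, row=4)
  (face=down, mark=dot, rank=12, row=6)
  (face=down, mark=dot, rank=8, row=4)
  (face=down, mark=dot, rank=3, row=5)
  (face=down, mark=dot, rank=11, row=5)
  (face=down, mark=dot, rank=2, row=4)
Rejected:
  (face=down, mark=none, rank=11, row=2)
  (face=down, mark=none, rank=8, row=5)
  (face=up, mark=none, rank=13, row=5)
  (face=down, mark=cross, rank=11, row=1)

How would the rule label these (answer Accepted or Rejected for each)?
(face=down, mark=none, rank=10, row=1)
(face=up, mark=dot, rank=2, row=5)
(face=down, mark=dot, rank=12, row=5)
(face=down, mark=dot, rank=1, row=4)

Comparing the two groups points to one rule — mark is dot.
(face=down, mark=none, rank=10, row=1): mark is none — does not satisfy this, so Rejected.
(face=up, mark=dot, rank=2, row=5): mark is dot — satisfies this, so Accepted.
(face=down, mark=dot, rank=12, row=5): mark is dot — satisfies this, so Accepted.
(face=down, mark=dot, rank=1, row=4): mark is dot — satisfies this, so Accepted.

Rejected, Accepted, Accepted, Accepted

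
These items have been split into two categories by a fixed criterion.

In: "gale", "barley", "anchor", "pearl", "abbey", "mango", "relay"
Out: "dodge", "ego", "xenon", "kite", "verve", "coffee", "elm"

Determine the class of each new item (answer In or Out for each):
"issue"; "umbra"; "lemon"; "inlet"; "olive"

Out, In, Out, Out, Out

Every 'In' example satisfies: contains 'a'. None of the 'Out' examples do.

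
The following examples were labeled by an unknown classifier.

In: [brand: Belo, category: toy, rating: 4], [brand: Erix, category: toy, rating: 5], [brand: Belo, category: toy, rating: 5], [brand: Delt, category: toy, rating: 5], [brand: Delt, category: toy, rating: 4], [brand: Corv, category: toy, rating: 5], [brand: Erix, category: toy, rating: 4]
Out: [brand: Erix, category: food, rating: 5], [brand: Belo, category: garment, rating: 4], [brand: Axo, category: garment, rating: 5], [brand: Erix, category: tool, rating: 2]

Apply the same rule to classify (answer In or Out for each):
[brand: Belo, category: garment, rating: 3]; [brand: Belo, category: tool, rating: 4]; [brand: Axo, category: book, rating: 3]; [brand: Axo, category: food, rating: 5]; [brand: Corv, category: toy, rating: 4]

Out, Out, Out, Out, In

The classifier is using: category is toy.
[brand: Belo, category: garment, rating: 3]: category is garment — does not fit, so Out.
[brand: Belo, category: tool, rating: 4]: category is tool — does not fit, so Out.
[brand: Axo, category: book, rating: 3]: category is book — does not fit, so Out.
[brand: Axo, category: food, rating: 5]: category is food — does not fit, so Out.
[brand: Corv, category: toy, rating: 4]: category is toy — checks out, so In.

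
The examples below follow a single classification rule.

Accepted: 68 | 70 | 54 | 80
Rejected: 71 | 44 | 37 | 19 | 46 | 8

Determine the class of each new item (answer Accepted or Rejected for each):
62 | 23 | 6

Accepted, Rejected, Rejected

A rule that fits every label: even AND at least 54 — true of each 'Accepted' example, false of each 'Rejected' one.
Accepted: 62, since 62 is even, 62 ≥ 54.
Rejected: 23, since 23 is odd, 23 < 54.
Rejected: 6, since 6 is even, 6 < 54.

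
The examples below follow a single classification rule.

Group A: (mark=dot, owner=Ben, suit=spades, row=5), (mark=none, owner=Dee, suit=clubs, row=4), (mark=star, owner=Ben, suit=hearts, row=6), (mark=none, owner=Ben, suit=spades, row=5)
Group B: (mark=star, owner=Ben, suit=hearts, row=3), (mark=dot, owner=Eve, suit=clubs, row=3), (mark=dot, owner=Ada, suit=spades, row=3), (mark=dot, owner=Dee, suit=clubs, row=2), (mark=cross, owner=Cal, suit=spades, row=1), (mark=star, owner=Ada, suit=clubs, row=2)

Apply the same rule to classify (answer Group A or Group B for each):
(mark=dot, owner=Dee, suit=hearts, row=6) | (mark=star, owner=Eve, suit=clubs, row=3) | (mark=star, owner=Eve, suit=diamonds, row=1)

Group A, Group B, Group B

The common property of the 'Group A' items is: row ≥ 4. No 'Group B' item has it.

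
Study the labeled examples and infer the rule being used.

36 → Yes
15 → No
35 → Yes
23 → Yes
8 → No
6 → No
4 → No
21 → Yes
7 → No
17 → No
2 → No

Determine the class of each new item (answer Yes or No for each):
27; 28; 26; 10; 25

Yes, Yes, Yes, No, Yes

Every 'Yes' example satisfies: at least 21. None of the 'No' examples do.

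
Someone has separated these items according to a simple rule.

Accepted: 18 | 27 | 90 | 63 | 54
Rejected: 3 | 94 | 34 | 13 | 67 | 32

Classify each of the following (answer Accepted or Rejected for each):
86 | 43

Rejected, Rejected

Comparing the two groups points to one rule — multiple of 9.
86: 86 = 9·9 + 5, doesn't match → Rejected.
43: 43 = 9·4 + 7, doesn't match → Rejected.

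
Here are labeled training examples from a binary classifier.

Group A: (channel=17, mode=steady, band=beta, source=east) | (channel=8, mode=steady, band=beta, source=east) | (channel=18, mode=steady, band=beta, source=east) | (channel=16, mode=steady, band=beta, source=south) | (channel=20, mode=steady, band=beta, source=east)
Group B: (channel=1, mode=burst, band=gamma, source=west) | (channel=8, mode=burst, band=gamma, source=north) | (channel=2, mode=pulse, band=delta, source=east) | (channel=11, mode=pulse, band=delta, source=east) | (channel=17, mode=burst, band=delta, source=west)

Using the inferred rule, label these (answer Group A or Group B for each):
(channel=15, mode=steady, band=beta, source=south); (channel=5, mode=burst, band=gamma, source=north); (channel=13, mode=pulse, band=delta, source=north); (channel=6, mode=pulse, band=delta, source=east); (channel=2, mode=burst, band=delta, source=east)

The rule appears to be: band is beta.
(channel=15, mode=steady, band=beta, source=south): band is beta, passes → Group A.
(channel=5, mode=burst, band=gamma, source=north): band is gamma, fails this test → Group B.
(channel=13, mode=pulse, band=delta, source=north): band is delta, fails this test → Group B.
(channel=6, mode=pulse, band=delta, source=east): band is delta, fails this test → Group B.
(channel=2, mode=burst, band=delta, source=east): band is delta, fails this test → Group B.

Group A, Group B, Group B, Group B, Group B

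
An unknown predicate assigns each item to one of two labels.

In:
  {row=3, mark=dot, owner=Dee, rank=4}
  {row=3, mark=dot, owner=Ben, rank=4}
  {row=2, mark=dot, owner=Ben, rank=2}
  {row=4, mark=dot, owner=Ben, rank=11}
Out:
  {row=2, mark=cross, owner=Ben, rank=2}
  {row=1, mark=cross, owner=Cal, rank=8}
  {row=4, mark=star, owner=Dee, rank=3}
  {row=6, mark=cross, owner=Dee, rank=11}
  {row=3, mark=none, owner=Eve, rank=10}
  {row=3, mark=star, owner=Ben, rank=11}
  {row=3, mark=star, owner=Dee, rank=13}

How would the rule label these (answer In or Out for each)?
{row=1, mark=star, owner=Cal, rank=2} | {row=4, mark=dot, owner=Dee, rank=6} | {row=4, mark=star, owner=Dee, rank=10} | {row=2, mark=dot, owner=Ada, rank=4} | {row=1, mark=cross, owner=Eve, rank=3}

All 'In' examples share one property — mark is dot — and every 'Out' example lacks it.

Out, In, Out, In, Out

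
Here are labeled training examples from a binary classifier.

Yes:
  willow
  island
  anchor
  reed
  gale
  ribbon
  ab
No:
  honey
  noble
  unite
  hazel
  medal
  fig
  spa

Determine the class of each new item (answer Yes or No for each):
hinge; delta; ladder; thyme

No, No, Yes, No

Checking candidate rules against both groups, what survives is: even length.
No: hinge, since length 5. No: delta, since length 5. Yes: ladder, since length 6. No: thyme, since length 5.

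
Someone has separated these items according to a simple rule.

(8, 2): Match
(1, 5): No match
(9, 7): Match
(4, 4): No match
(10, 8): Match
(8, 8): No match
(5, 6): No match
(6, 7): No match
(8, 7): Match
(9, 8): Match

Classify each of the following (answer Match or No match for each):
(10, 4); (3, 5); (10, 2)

Match, No match, Match

Looking at the examples, the only property every 'Match' case has and every 'No match' case lacks is: first > second.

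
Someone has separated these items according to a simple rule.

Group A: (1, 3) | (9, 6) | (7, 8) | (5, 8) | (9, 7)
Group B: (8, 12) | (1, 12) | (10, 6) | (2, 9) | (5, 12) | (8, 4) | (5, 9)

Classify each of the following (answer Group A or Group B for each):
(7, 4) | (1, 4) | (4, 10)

Rule: |first − second| ≤ 3. This holds for each 'Group A' example and fails for each 'Group B' one.

Group A, Group A, Group B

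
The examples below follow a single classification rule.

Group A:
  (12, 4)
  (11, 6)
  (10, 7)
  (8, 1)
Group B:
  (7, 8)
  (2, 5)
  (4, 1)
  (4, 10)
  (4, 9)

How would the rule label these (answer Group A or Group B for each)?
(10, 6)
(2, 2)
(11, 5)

The common property of the 'Group A' items is: first ≥ 8. No 'Group B' item has it.
(10, 6): Group A (first 10). (2, 2): Group B (first 2). (11, 5): Group A (first 11).

Group A, Group B, Group A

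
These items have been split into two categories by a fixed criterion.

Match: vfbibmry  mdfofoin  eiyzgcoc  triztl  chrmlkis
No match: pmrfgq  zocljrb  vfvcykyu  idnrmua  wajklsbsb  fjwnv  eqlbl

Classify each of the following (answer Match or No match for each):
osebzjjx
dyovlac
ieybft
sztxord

No match, No match, Match, No match

The classifier is using: even length AND contains 'i'.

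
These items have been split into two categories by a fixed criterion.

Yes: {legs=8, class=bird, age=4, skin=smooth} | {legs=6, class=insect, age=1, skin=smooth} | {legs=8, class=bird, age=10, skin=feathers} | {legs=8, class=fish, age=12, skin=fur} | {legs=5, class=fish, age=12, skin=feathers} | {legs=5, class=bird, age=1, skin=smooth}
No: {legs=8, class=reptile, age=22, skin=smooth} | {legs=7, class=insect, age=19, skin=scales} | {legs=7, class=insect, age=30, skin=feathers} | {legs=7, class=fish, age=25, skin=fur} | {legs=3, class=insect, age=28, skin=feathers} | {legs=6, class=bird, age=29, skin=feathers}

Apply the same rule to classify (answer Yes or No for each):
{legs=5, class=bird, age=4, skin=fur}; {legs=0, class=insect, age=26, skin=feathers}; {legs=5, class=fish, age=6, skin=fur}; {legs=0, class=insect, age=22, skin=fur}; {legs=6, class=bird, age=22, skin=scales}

Yes, No, Yes, No, No

'Yes' ⟺ age ≤ 12.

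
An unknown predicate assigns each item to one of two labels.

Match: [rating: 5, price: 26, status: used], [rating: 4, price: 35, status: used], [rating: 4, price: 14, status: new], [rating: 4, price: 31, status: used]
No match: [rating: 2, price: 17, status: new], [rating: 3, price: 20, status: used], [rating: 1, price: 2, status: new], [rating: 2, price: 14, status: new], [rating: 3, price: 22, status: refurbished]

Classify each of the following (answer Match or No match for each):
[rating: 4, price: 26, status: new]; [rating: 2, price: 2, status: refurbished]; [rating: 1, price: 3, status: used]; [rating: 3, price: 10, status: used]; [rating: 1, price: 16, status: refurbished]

Match, No match, No match, No match, No match

The rule appears to be: rating ≥ 4.
[rating: 4, price: 26, status: new] → rating = 4 → Match.
[rating: 2, price: 2, status: refurbished] → rating = 2 → No match.
[rating: 1, price: 3, status: used] → rating = 1 → No match.
[rating: 3, price: 10, status: used] → rating = 3 → No match.
[rating: 1, price: 16, status: refurbished] → rating = 1 → No match.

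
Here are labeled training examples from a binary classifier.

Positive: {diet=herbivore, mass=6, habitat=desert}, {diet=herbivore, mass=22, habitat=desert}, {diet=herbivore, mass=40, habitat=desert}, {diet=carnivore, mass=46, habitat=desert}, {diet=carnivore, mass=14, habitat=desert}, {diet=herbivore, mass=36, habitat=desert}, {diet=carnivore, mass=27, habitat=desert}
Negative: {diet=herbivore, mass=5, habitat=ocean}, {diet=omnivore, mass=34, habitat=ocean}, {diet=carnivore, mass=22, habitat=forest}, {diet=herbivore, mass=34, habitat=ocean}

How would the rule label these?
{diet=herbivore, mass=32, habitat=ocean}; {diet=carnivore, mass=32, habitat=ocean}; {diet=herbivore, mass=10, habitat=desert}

Rule: habitat is desert. This holds for each 'Positive' example and fails for each 'Negative' one.

Negative, Negative, Positive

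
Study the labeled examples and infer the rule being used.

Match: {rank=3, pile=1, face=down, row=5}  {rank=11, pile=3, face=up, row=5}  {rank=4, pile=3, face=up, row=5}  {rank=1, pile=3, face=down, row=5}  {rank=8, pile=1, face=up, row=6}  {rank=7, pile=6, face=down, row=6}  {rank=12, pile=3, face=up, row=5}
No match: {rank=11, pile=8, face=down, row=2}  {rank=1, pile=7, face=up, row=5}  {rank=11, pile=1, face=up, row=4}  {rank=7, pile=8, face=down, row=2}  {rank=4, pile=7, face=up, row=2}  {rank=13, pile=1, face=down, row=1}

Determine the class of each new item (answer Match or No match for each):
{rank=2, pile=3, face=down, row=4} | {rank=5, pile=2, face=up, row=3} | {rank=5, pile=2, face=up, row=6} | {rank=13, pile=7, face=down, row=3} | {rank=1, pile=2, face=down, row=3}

No match, No match, Match, No match, No match

The pattern is that an item is 'Match' exactly when: pile ≤ 6 AND row ≥ 5.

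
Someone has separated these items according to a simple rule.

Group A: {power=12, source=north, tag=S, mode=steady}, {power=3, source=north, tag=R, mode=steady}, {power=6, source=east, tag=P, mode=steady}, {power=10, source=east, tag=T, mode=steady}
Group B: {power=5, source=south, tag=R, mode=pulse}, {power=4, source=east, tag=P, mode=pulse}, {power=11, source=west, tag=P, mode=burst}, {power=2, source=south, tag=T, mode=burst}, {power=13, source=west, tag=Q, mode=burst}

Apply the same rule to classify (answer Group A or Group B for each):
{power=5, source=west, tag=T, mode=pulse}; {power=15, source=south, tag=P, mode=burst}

Group B, Group B

Every 'Group A' example satisfies: mode is steady. None of the 'Group B' examples do.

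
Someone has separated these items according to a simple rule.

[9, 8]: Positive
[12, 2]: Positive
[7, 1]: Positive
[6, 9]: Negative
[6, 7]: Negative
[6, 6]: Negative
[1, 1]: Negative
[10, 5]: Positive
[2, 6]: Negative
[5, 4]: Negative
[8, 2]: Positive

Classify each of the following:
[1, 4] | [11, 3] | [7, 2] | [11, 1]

Negative, Positive, Positive, Positive

All 'Positive' examples share one property — first ≥ 7 — and every 'Negative' example lacks it.
[1, 4] → first 1 → Negative.
[11, 3] → first 11 → Positive.
[7, 2] → first 7 → Positive.
[11, 1] → first 11 → Positive.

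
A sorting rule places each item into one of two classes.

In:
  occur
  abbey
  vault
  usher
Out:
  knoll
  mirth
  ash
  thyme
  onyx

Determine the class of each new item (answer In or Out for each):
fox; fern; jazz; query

Out, Out, Out, In

One predicate separates the groups cleanly: has ≥ 2 vowels.
fox: Out (1 vowel).
fern: Out (1 vowel).
jazz: Out (1 vowel).
query: In (2 vowels).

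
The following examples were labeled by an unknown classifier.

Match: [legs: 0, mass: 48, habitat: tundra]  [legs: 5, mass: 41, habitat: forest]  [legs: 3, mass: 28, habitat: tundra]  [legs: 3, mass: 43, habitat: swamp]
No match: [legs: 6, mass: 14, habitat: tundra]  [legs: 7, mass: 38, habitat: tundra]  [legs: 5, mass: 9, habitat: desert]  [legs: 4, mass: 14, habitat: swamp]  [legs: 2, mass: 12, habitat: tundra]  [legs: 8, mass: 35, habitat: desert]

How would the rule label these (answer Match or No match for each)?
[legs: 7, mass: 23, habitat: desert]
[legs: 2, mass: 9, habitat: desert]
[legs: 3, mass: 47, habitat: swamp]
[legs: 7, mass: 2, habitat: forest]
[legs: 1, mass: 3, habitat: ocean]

'Match' ⟺ mass ≥ 28 AND legs ≤ 5.
[legs: 7, mass: 23, habitat: desert]: mass = 23, legs = 7, fails this test → No match.
[legs: 2, mass: 9, habitat: desert]: mass = 9, legs = 2, fails this test → No match.
[legs: 3, mass: 47, habitat: swamp]: mass = 47, legs = 3, meets the rule → Match.
[legs: 7, mass: 2, habitat: forest]: mass = 2, legs = 7, fails this test → No match.
[legs: 1, mass: 3, habitat: ocean]: mass = 3, legs = 1, fails this test → No match.

No match, No match, Match, No match, No match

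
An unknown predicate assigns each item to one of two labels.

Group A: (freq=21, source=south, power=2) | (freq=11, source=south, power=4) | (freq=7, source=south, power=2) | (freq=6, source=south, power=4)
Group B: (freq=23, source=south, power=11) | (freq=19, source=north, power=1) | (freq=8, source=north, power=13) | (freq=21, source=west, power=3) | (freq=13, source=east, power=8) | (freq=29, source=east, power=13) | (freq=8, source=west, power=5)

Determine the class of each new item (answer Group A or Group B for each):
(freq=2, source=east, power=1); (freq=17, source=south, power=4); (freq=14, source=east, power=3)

Group B, Group A, Group B

The rule appears to be: source is south AND freq ≤ 21.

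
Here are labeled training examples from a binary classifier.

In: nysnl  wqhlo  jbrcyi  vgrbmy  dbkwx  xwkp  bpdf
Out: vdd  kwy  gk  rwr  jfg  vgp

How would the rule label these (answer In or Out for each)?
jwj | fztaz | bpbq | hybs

Out, In, In, In

The rule appears to be: length ≥ 4.
jwj: length 3, fails this test → Out. fztaz: length 5, has this property → In. bpbq: length 4, has this property → In. hybs: length 4, has this property → In.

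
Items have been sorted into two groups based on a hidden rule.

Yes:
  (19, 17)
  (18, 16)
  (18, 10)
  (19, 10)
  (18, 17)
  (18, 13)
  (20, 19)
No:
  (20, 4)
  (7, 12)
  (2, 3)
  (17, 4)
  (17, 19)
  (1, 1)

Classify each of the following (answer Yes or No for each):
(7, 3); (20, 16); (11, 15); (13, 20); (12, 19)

No, Yes, No, No, No

The classifier is using: first > second AND sum ≥ 28.
(7, 3) → 7 > 3, 7+3 = 10 → No. (20, 16) → 20 > 16, 20+16 = 36 → Yes. (11, 15) → 11 < 15, 11+15 = 26 → No. (13, 20) → 13 < 20, 13+20 = 33 → No. (12, 19) → 12 < 19, 12+19 = 31 → No.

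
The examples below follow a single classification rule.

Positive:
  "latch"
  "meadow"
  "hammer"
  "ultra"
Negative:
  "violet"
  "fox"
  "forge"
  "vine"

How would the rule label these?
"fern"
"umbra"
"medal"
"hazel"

Rule: contains 'a'. This holds for each 'Positive' example and fails for each 'Negative' one.
"fern": no 'a' — doesn't qualify, so Negative. "umbra": has 'a' — meets the rule, so Positive. "medal": has 'a' — meets the rule, so Positive. "hazel": has 'a' — meets the rule, so Positive.

Negative, Positive, Positive, Positive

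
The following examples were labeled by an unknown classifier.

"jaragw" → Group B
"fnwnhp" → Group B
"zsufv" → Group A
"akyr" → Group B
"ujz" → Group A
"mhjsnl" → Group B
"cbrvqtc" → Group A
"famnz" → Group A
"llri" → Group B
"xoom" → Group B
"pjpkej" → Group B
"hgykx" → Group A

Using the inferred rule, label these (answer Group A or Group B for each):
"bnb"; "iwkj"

Group A, Group B

Checking candidate rules against both groups, what survives is: odd length.
Group A: "bnb", since length 3.
Group B: "iwkj", since length 4.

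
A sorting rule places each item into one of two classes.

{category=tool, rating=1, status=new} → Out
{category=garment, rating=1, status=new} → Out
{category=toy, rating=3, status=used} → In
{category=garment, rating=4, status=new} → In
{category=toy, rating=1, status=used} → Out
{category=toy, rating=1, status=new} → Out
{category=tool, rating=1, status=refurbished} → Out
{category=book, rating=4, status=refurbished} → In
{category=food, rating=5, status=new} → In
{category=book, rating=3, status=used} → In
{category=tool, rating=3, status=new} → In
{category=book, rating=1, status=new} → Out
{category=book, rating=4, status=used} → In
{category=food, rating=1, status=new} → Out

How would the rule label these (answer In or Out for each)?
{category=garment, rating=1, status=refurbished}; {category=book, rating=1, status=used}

Out, Out

The pattern is that an item is 'In' exactly when: rating ≥ 3.
Out: {category=garment, rating=1, status=refurbished}, since rating = 1. Out: {category=book, rating=1, status=used}, since rating = 1.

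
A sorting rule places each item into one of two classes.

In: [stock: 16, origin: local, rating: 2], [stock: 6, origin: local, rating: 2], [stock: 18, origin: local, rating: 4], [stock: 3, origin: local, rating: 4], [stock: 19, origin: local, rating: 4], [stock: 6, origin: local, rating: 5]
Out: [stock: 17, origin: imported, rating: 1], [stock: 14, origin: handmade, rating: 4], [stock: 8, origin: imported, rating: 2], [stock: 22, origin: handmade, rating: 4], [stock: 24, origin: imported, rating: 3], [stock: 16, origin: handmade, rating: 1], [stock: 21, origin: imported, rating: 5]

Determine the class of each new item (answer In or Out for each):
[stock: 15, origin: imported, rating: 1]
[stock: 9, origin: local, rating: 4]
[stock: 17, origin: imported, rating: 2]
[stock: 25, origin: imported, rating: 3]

The pattern is that an item is 'In' exactly when: origin is local.
[stock: 15, origin: imported, rating: 1]: origin is imported, does not pass → Out.
[stock: 9, origin: local, rating: 4]: origin is local, fits → In.
[stock: 17, origin: imported, rating: 2]: origin is imported, does not pass → Out.
[stock: 25, origin: imported, rating: 3]: origin is imported, does not pass → Out.

Out, In, Out, Out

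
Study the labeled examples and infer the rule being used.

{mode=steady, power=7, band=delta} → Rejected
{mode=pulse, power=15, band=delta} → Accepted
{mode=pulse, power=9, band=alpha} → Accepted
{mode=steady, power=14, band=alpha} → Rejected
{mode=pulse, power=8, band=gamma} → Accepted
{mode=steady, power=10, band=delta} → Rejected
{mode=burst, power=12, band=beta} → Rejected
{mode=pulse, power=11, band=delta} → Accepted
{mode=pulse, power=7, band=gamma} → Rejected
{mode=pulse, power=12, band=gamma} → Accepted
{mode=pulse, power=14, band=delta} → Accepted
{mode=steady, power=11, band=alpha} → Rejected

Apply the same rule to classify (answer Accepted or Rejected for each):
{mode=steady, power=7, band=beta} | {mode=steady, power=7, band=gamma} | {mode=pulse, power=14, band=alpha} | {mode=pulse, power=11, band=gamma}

Every 'Accepted' example satisfies: mode is pulse AND power ≥ 8. None of the 'Rejected' examples do.
{mode=steady, power=7, band=beta}: mode is steady, power = 7 — lacks this property, so Rejected.
{mode=steady, power=7, band=gamma}: mode is steady, power = 7 — lacks this property, so Rejected.
{mode=pulse, power=14, band=alpha}: mode is pulse, power = 14 — meets the rule, so Accepted.
{mode=pulse, power=11, band=gamma}: mode is pulse, power = 11 — meets the rule, so Accepted.

Rejected, Rejected, Accepted, Accepted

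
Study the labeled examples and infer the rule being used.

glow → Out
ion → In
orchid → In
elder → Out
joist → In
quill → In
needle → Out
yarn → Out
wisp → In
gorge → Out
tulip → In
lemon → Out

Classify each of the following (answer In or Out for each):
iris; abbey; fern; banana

Comparing the two groups points to one rule — contains 'i'.
iris → has 'i' → In.
abbey → no 'i' → Out.
fern → no 'i' → Out.
banana → no 'i' → Out.

In, Out, Out, Out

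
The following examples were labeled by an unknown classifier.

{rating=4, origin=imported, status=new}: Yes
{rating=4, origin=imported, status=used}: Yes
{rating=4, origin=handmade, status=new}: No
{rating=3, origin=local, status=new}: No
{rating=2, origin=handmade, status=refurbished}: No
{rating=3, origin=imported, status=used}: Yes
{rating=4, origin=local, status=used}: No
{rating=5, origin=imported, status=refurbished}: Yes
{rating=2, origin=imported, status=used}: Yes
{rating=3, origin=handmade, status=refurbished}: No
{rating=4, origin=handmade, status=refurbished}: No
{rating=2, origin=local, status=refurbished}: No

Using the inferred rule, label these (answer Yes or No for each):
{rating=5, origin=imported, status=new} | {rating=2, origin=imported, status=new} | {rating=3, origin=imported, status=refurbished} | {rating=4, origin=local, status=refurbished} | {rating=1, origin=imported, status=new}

Yes, Yes, Yes, No, Yes

The rule appears to be: origin is imported.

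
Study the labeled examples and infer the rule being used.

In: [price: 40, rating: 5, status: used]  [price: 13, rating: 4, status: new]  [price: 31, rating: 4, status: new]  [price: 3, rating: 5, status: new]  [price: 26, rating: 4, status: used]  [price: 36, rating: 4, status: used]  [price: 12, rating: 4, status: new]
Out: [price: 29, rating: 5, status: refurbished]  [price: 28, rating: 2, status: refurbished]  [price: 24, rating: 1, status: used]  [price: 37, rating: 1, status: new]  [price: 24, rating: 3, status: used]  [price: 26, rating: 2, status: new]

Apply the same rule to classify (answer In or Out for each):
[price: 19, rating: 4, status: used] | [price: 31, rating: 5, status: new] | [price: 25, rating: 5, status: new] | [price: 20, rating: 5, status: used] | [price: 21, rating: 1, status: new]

The simplest hypothesis consistent with all the labels is: rating ≥ 4 AND price ≠ 29.
In: [price: 19, rating: 4, status: used], since rating = 4, price = 19. In: [price: 31, rating: 5, status: new], since rating = 5, price = 31. In: [price: 25, rating: 5, status: new], since rating = 5, price = 25. In: [price: 20, rating: 5, status: used], since rating = 5, price = 20. Out: [price: 21, rating: 1, status: new], since rating = 1, price = 21.

In, In, In, In, Out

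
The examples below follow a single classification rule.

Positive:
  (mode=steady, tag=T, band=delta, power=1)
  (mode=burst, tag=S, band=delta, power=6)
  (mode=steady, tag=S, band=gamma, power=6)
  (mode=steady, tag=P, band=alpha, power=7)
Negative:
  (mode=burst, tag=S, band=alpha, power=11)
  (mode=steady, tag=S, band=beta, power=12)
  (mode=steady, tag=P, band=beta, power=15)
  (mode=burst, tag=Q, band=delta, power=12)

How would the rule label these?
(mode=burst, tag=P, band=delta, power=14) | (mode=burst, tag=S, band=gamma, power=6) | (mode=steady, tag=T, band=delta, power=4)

Negative, Positive, Positive

Every 'Positive' example satisfies: power ≤ 7. None of the 'Negative' examples do.
(mode=burst, tag=P, band=delta, power=14) → power = 14 → Negative.
(mode=burst, tag=S, band=gamma, power=6) → power = 6 → Positive.
(mode=steady, tag=T, band=delta, power=4) → power = 4 → Positive.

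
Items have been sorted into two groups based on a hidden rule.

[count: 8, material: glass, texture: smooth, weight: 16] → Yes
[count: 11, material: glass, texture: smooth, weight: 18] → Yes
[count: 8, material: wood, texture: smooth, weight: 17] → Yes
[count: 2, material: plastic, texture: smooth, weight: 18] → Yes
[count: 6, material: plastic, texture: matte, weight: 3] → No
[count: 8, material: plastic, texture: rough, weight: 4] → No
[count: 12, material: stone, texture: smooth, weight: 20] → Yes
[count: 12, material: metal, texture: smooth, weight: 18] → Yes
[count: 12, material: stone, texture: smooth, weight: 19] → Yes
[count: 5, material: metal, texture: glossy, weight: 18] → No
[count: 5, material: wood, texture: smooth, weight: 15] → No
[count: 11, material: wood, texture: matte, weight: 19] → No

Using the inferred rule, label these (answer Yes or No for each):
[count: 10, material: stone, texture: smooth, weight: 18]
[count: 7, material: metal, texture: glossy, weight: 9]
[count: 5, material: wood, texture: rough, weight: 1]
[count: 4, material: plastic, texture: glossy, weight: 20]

Yes, No, No, No

Every 'Yes' example satisfies: texture is smooth AND weight ≥ 16. None of the 'No' examples do.
[count: 10, material: stone, texture: smooth, weight: 18]: Yes (texture is smooth, weight = 18).
[count: 7, material: metal, texture: glossy, weight: 9]: No (texture is glossy, weight = 9).
[count: 5, material: wood, texture: rough, weight: 1]: No (texture is rough, weight = 1).
[count: 4, material: plastic, texture: glossy, weight: 20]: No (texture is glossy, weight = 20).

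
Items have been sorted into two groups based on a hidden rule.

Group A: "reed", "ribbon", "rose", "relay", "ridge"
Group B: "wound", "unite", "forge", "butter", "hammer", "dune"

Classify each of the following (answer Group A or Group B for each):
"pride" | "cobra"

Group B, Group B

Comparing the two groups points to one rule — starts with 'r'.
"pride": Group B (starts with 'p').
"cobra": Group B (starts with 'c').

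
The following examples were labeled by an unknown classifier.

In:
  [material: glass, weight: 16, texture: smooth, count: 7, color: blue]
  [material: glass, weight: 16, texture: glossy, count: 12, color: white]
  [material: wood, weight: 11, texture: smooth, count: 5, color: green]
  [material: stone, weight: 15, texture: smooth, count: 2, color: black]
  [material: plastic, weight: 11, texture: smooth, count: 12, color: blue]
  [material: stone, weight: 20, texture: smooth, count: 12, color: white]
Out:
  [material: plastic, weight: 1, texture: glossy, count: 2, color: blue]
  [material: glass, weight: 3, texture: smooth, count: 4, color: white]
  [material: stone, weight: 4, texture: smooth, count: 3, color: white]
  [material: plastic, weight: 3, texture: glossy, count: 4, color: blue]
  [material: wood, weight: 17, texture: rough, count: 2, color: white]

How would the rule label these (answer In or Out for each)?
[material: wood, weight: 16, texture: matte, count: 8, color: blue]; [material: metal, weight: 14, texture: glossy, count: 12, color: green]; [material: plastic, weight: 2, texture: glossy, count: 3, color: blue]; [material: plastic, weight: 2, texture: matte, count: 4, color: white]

The rule appears to be: color is black OR count ≥ 5.
[material: wood, weight: 16, texture: matte, count: 8, color: blue]: color is blue, count = 8 — meets the rule, so In.
[material: metal, weight: 14, texture: glossy, count: 12, color: green]: color is green, count = 12 — meets the rule, so In.
[material: plastic, weight: 2, texture: glossy, count: 3, color: blue]: color is blue, count = 3 — does not fit, so Out.
[material: plastic, weight: 2, texture: matte, count: 4, color: white]: color is white, count = 4 — does not fit, so Out.

In, In, Out, Out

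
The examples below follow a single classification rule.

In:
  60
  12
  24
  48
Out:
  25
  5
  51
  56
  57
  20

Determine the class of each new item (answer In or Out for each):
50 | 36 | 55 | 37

One predicate separates the groups cleanly: multiple of 6.
50: Out (50 = 6·8 + 2). 36: In (36 = 6·6). 55: Out (55 = 6·9 + 1). 37: Out (37 = 6·6 + 1).

Out, In, Out, Out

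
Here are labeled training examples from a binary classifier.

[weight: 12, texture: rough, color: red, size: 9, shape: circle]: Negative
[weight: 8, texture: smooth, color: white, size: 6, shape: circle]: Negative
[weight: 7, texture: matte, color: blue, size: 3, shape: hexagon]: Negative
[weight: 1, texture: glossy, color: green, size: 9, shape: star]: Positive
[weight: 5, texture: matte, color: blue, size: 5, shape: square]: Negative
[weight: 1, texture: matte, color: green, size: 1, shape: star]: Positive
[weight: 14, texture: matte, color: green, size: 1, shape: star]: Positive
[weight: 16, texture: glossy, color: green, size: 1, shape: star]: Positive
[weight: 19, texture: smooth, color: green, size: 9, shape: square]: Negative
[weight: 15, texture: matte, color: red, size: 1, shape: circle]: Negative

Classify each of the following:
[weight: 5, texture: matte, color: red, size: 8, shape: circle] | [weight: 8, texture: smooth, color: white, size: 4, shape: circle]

Negative, Negative

Looking at the examples, the only property every 'Positive' case has and every 'Negative' case lacks is: shape is star.
[weight: 5, texture: matte, color: red, size: 8, shape: circle]: shape is circle — lacks this property, so Negative.
[weight: 8, texture: smooth, color: white, size: 4, shape: circle]: shape is circle — lacks this property, so Negative.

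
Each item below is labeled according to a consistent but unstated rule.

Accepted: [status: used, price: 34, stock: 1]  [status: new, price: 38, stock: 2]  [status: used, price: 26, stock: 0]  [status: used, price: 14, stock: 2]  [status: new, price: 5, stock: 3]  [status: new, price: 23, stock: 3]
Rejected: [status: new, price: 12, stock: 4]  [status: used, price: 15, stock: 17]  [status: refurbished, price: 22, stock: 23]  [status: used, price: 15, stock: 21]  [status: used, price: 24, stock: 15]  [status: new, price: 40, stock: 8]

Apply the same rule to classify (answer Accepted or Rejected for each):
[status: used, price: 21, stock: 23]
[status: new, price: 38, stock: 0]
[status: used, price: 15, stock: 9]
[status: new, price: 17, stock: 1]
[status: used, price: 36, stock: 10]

Rejected, Accepted, Rejected, Accepted, Rejected

One predicate separates the groups cleanly: stock ≤ 3.
[status: used, price: 21, stock: 23]: stock = 23, fails the rule → Rejected.
[status: new, price: 38, stock: 0]: stock = 0, meets the rule → Accepted.
[status: used, price: 15, stock: 9]: stock = 9, fails the rule → Rejected.
[status: new, price: 17, stock: 1]: stock = 1, meets the rule → Accepted.
[status: used, price: 36, stock: 10]: stock = 10, fails the rule → Rejected.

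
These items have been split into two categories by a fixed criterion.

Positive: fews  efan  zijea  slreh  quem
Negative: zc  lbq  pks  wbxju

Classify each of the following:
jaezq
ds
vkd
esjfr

Positive, Negative, Negative, Positive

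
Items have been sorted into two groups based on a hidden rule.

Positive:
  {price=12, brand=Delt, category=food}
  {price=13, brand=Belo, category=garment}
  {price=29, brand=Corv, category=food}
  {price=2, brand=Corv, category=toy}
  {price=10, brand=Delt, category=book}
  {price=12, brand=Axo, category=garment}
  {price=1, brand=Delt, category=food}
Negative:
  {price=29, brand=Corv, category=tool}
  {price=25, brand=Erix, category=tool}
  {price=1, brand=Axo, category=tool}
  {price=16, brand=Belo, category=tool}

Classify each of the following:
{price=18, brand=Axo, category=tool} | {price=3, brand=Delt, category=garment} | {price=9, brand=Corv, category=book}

Negative, Positive, Positive

Rule: category is not tool. This holds for each 'Positive' example and fails for each 'Negative' one.
{price=18, brand=Axo, category=tool}: category is tool — lacks this property, so Negative. {price=3, brand=Delt, category=garment}: category is garment — qualifies, so Positive. {price=9, brand=Corv, category=book}: category is book — qualifies, so Positive.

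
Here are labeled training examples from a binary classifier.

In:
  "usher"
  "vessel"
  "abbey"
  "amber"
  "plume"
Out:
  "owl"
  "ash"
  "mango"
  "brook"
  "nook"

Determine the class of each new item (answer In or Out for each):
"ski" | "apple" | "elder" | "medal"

The simplest hypothesis consistent with all the labels is: contains 'e'.
"ski" — no 'e', hence Out.
"apple" — has 'e', hence In.
"elder" — has 'e', hence In.
"medal" — has 'e', hence In.

Out, In, In, In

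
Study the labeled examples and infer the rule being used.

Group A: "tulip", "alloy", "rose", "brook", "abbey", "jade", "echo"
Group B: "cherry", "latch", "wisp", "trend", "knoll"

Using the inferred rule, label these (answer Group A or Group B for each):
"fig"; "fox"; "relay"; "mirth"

The common property of the 'Group A' items is: has ≥ 2 vowels. No 'Group B' item has it.
Group B: "fig", since 1 vowel.
Group B: "fox", since 1 vowel.
Group A: "relay", since 2 vowels.
Group B: "mirth", since 1 vowel.

Group B, Group B, Group A, Group B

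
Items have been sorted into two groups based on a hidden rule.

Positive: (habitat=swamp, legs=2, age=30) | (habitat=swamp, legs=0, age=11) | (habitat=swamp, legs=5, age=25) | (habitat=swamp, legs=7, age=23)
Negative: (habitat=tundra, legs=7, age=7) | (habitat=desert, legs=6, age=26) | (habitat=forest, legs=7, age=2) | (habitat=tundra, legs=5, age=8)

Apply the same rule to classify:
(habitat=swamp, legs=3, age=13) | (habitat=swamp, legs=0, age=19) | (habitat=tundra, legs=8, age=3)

Positive, Positive, Negative

The distinguishing property — habitat is swamp — holds for all the 'Positive' cases and none of the 'Negative' cases.
Positive: (habitat=swamp, legs=3, age=13), since habitat is swamp.
Positive: (habitat=swamp, legs=0, age=19), since habitat is swamp.
Negative: (habitat=tundra, legs=8, age=3), since habitat is tundra.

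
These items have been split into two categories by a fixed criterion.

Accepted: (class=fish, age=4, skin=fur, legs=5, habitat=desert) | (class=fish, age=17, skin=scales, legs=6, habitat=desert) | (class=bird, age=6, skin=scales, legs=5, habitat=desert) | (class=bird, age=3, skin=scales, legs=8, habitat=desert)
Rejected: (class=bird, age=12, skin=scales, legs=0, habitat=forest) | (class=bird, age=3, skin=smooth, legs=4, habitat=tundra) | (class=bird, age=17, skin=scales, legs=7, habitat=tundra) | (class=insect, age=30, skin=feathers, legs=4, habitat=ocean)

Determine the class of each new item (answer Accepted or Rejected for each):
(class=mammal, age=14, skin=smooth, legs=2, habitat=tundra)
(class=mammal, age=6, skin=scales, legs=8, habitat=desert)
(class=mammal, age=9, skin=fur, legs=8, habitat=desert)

Rejected, Accepted, Accepted

The pattern is that an item is 'Accepted' exactly when: habitat is desert.
(class=mammal, age=14, skin=smooth, legs=2, habitat=tundra): habitat is tundra — does not satisfy this, so Rejected.
(class=mammal, age=6, skin=scales, legs=8, habitat=desert): habitat is desert — checks out, so Accepted.
(class=mammal, age=9, skin=fur, legs=8, habitat=desert): habitat is desert — checks out, so Accepted.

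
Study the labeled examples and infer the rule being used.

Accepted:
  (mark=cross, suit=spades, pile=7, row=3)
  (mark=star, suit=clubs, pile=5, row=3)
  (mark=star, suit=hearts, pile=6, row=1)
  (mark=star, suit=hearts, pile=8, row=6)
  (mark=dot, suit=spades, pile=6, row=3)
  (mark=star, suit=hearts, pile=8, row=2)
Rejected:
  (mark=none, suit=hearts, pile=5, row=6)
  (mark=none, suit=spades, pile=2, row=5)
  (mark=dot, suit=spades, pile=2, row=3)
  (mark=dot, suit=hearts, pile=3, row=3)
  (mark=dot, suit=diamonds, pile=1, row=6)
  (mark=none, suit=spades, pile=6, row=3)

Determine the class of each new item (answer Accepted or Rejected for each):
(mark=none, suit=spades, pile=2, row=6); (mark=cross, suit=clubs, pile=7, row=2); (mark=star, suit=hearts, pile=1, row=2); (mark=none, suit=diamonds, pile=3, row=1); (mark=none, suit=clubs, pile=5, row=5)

Rejected, Accepted, Rejected, Rejected, Rejected

The pattern is that an item is 'Accepted' exactly when: mark is not none AND pile ≥ 5.
(mark=none, suit=spades, pile=2, row=6): mark is none, pile = 2, fails this test → Rejected.
(mark=cross, suit=clubs, pile=7, row=2): mark is cross, pile = 7, checks out → Accepted.
(mark=star, suit=hearts, pile=1, row=2): mark is star, pile = 1, fails this test → Rejected.
(mark=none, suit=diamonds, pile=3, row=1): mark is none, pile = 3, fails this test → Rejected.
(mark=none, suit=clubs, pile=5, row=5): mark is none, pile = 5, fails this test → Rejected.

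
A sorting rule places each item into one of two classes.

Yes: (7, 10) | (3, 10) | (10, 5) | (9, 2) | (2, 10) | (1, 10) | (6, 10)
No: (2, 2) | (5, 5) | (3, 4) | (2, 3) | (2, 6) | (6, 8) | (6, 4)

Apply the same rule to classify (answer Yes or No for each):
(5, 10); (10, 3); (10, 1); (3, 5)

Yes, Yes, Yes, No

The simplest hypothesis consistent with all the labels is: max ≥ 9.
(5, 10): Yes (max 10). (10, 3): Yes (max 10). (10, 1): Yes (max 10). (3, 5): No (max 5).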